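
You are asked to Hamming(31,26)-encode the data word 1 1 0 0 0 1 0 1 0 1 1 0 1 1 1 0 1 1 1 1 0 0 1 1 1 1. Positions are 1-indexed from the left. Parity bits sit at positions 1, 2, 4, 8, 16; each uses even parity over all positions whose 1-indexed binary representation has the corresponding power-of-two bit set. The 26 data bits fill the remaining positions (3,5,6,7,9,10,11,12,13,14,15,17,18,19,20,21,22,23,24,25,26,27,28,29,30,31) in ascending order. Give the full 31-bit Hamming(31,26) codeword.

Place data bits at non-power-of-two positions: b3=1, b5=1, b6=0, b7=0, b9=0, b10=1, b11=0, b12=1, b13=0, b14=1, b15=1, b17=0, b18=1, b19=1, b20=1, b21=0, b22=1, b23=1, b24=1, b25=1, b26=0, b27=0, b28=1, b29=1, b30=1, b31=1.
p1 = XOR of data positions {3,5,7,9,11,13,15,17,19,21,23,25,27,29,31} = 1⊕1⊕0⊕0⊕0⊕0⊕1⊕0⊕1⊕0⊕1⊕1⊕0⊕1⊕1 = 0
p2 = XOR of data positions {3,6,7,10,11,14,15,18,19,22,23,26,27,30,31} = 1⊕0⊕0⊕1⊕0⊕1⊕1⊕1⊕1⊕1⊕1⊕0⊕0⊕1⊕1 = 0
p4 = XOR of data positions {5,6,7,12,13,14,15,20,21,22,23,28,29,30,31} = 1⊕0⊕0⊕1⊕0⊕1⊕1⊕1⊕0⊕1⊕1⊕1⊕1⊕1⊕1 = 1
p8 = XOR of data positions {9,10,11,12,13,14,15,24,25,26,27,28,29,30,31} = 0⊕1⊕0⊕1⊕0⊕1⊕1⊕1⊕1⊕0⊕0⊕1⊕1⊕1⊕1 = 0
p16 = XOR of data positions {17,18,19,20,21,22,23,24,25,26,27,28,29,30,31} = 0⊕1⊕1⊕1⊕0⊕1⊕1⊕1⊕1⊕0⊕0⊕1⊕1⊕1⊕1 = 1
Codeword b1..b31 = 0011100001010111011101111001111

0011100001010111011101111001111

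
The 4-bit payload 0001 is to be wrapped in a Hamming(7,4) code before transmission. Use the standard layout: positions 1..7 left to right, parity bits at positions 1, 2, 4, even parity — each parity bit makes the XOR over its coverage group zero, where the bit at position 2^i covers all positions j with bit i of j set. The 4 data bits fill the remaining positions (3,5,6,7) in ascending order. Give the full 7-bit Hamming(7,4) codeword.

1101001

Place data bits at non-power-of-two positions: b3=0, b5=0, b6=0, b7=1.
p1 = XOR of data positions {3,5,7} = 0⊕0⊕1 = 1
p2 = XOR of data positions {3,6,7} = 0⊕0⊕1 = 1
p4 = XOR of data positions {5,6,7} = 0⊕0⊕1 = 1
Codeword b1..b7 = 1101001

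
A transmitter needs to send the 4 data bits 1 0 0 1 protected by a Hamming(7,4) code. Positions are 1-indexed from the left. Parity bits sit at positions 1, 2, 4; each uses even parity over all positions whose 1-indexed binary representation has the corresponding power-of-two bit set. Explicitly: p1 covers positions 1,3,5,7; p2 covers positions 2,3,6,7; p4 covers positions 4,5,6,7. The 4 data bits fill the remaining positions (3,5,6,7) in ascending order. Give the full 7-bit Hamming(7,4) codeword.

0011001

Place data bits at non-power-of-two positions: b3=1, b5=0, b6=0, b7=1.
p1 = XOR of data positions {3,5,7} = 1⊕0⊕1 = 0
p2 = XOR of data positions {3,6,7} = 1⊕0⊕1 = 0
p4 = XOR of data positions {5,6,7} = 0⊕0⊕1 = 1
Codeword b1..b7 = 0011001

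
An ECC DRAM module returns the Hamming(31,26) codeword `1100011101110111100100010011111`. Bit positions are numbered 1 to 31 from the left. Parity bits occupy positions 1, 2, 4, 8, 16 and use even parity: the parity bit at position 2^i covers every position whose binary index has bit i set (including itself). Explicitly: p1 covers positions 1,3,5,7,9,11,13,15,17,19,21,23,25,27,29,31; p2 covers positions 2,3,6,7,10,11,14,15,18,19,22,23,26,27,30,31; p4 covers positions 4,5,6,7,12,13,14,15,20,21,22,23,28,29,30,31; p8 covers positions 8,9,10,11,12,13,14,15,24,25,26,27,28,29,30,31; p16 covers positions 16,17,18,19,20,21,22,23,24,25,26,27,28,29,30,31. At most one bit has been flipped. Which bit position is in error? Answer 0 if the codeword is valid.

16

s1: b1⊕b3⊕b5⊕b7⊕b9⊕b11⊕b13⊕b15⊕b17⊕b19⊕b21⊕b23⊕b25⊕b27⊕b29⊕b31 = 1⊕0⊕0⊕1⊕0⊕1⊕0⊕1⊕1⊕0⊕0⊕0⊕0⊕1⊕1⊕1 = 0
s2: b2⊕b3⊕b6⊕b7⊕b10⊕b11⊕b14⊕b15⊕b18⊕b19⊕b22⊕b23⊕b26⊕b27⊕b30⊕b31 = 1⊕0⊕1⊕1⊕1⊕1⊕1⊕1⊕0⊕0⊕0⊕0⊕0⊕1⊕1⊕1 = 0
s4: b4⊕b5⊕b6⊕b7⊕b12⊕b13⊕b14⊕b15⊕b20⊕b21⊕b22⊕b23⊕b28⊕b29⊕b30⊕b31 = 0⊕0⊕1⊕1⊕1⊕0⊕1⊕1⊕1⊕0⊕0⊕0⊕1⊕1⊕1⊕1 = 0
s8: b8⊕b9⊕b10⊕b11⊕b12⊕b13⊕b14⊕b15⊕b24⊕b25⊕b26⊕b27⊕b28⊕b29⊕b30⊕b31 = 1⊕0⊕1⊕1⊕1⊕0⊕1⊕1⊕1⊕0⊕0⊕1⊕1⊕1⊕1⊕1 = 0
s16: b16⊕b17⊕b18⊕b19⊕b20⊕b21⊕b22⊕b23⊕b24⊕b25⊕b26⊕b27⊕b28⊕b29⊕b30⊕b31 = 1⊕1⊕0⊕0⊕1⊕0⊕0⊕0⊕1⊕0⊕0⊕1⊕1⊕1⊕1⊕1 = 1
Syndrome (s16...s1) = 10000 → position 16.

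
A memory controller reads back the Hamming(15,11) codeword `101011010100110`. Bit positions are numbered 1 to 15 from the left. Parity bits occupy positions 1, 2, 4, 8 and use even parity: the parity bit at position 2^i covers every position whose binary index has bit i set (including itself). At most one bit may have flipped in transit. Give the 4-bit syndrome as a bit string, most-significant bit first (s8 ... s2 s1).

s1: b1⊕b3⊕b5⊕b7⊕b9⊕b11⊕b13⊕b15 = 1⊕1⊕1⊕0⊕0⊕0⊕1⊕0 = 0
s2: b2⊕b3⊕b6⊕b7⊕b10⊕b11⊕b14⊕b15 = 0⊕1⊕1⊕0⊕1⊕0⊕1⊕0 = 0
s4: b4⊕b5⊕b6⊕b7⊕b12⊕b13⊕b14⊕b15 = 0⊕1⊕1⊕0⊕0⊕1⊕1⊕0 = 0
s8: b8⊕b9⊕b10⊕b11⊕b12⊕b13⊕b14⊕b15 = 1⊕0⊕1⊕0⊕0⊕1⊕1⊕0 = 0
Syndrome (s8...s1) = 0000 → position 0 (no error).

0000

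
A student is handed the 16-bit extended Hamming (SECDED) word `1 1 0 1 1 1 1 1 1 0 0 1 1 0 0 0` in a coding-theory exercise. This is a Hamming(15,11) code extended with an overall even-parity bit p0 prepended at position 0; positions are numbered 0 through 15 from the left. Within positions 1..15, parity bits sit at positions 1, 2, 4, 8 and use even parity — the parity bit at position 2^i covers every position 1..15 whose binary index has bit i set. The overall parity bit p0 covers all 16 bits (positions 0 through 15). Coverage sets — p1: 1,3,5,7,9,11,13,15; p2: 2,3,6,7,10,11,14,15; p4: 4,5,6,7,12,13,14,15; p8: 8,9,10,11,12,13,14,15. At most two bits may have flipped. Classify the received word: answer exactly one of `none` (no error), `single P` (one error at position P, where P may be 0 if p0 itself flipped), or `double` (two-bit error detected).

s1: b1⊕b3⊕b5⊕b7⊕b9⊕b11⊕b13⊕b15 = 1⊕1⊕1⊕1⊕0⊕1⊕0⊕0 = 1
s2: b2⊕b3⊕b6⊕b7⊕b10⊕b11⊕b14⊕b15 = 0⊕1⊕1⊕1⊕0⊕1⊕0⊕0 = 0
s4: b4⊕b5⊕b6⊕b7⊕b12⊕b13⊕b14⊕b15 = 1⊕1⊕1⊕1⊕1⊕0⊕0⊕0 = 1
s8: b8⊕b9⊕b10⊕b11⊕b12⊕b13⊕b14⊕b15 = 1⊕0⊕0⊕1⊕1⊕0⊕0⊕0 = 1
Syndrome (s8...s1) = 1101 → position 13.
Overall parity (XOR of all 16 bits, including p0): 1⊕1⊕0⊕1⊕1⊕1⊕1⊕1⊕1⊕0⊕0⊕1⊕1⊕0⊕0⊕0 = 0
Overall=0, syndrome position=13 → double-bit error detected (uncorrectable).

double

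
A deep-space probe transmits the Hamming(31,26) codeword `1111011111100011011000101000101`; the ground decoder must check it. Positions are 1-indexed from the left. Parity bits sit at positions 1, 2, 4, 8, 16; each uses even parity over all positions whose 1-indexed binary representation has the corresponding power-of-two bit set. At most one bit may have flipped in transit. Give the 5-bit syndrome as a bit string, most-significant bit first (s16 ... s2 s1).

10111

s1: b1⊕b3⊕b5⊕b7⊕b9⊕b11⊕b13⊕b15⊕b17⊕b19⊕b21⊕b23⊕b25⊕b27⊕b29⊕b31 = 1⊕1⊕0⊕1⊕1⊕1⊕0⊕1⊕0⊕1⊕0⊕1⊕1⊕0⊕1⊕1 = 1
s2: b2⊕b3⊕b6⊕b7⊕b10⊕b11⊕b14⊕b15⊕b18⊕b19⊕b22⊕b23⊕b26⊕b27⊕b30⊕b31 = 1⊕1⊕1⊕1⊕1⊕1⊕0⊕1⊕1⊕1⊕0⊕1⊕0⊕0⊕0⊕1 = 1
s4: b4⊕b5⊕b6⊕b7⊕b12⊕b13⊕b14⊕b15⊕b20⊕b21⊕b22⊕b23⊕b28⊕b29⊕b30⊕b31 = 1⊕0⊕1⊕1⊕0⊕0⊕0⊕1⊕0⊕0⊕0⊕1⊕0⊕1⊕0⊕1 = 1
s8: b8⊕b9⊕b10⊕b11⊕b12⊕b13⊕b14⊕b15⊕b24⊕b25⊕b26⊕b27⊕b28⊕b29⊕b30⊕b31 = 1⊕1⊕1⊕1⊕0⊕0⊕0⊕1⊕0⊕1⊕0⊕0⊕0⊕1⊕0⊕1 = 0
s16: b16⊕b17⊕b18⊕b19⊕b20⊕b21⊕b22⊕b23⊕b24⊕b25⊕b26⊕b27⊕b28⊕b29⊕b30⊕b31 = 1⊕0⊕1⊕1⊕0⊕0⊕0⊕1⊕0⊕1⊕0⊕0⊕0⊕1⊕0⊕1 = 1
Syndrome (s16...s1) = 10111 → position 23.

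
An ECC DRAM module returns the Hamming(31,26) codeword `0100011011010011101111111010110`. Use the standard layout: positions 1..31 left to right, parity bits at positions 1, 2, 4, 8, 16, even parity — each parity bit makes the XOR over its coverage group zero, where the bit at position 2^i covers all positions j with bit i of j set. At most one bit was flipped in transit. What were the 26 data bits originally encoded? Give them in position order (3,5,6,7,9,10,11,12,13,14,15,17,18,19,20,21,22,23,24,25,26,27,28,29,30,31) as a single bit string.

s1: b1⊕b3⊕b5⊕b7⊕b9⊕b11⊕b13⊕b15⊕b17⊕b19⊕b21⊕b23⊕b25⊕b27⊕b29⊕b31 = 0⊕0⊕0⊕1⊕1⊕0⊕0⊕1⊕1⊕1⊕1⊕1⊕1⊕1⊕1⊕0 = 0
s2: b2⊕b3⊕b6⊕b7⊕b10⊕b11⊕b14⊕b15⊕b18⊕b19⊕b22⊕b23⊕b26⊕b27⊕b30⊕b31 = 1⊕0⊕1⊕1⊕1⊕0⊕0⊕1⊕0⊕1⊕1⊕1⊕0⊕1⊕1⊕0 = 0
s4: b4⊕b5⊕b6⊕b7⊕b12⊕b13⊕b14⊕b15⊕b20⊕b21⊕b22⊕b23⊕b28⊕b29⊕b30⊕b31 = 0⊕0⊕1⊕1⊕1⊕0⊕0⊕1⊕1⊕1⊕1⊕1⊕0⊕1⊕1⊕0 = 0
s8: b8⊕b9⊕b10⊕b11⊕b12⊕b13⊕b14⊕b15⊕b24⊕b25⊕b26⊕b27⊕b28⊕b29⊕b30⊕b31 = 0⊕1⊕1⊕0⊕1⊕0⊕0⊕1⊕1⊕1⊕0⊕1⊕0⊕1⊕1⊕0 = 1
s16: b16⊕b17⊕b18⊕b19⊕b20⊕b21⊕b22⊕b23⊕b24⊕b25⊕b26⊕b27⊕b28⊕b29⊕b30⊕b31 = 1⊕1⊕0⊕1⊕1⊕1⊕1⊕1⊕1⊕1⊕0⊕1⊕0⊕1⊕1⊕0 = 0
Syndrome (s16...s1) = 01000 → position 8.
Flip bit 8: corrected codeword = 0100011111010011101111111010110
Data bits at positions 3,5,6,7,9,10,11,12,13,14,15,17,18,19,20,21,22,23,24,25,26,27,28,29,30,31: 00111101001101111111010110

00111101001101111111010110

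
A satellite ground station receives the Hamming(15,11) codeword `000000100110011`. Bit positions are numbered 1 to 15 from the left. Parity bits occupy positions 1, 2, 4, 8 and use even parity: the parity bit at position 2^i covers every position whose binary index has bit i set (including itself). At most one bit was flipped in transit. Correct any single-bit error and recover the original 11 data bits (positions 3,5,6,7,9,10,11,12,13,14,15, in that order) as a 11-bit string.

s1: b1⊕b3⊕b5⊕b7⊕b9⊕b11⊕b13⊕b15 = 0⊕0⊕0⊕1⊕0⊕1⊕0⊕1 = 1
s2: b2⊕b3⊕b6⊕b7⊕b10⊕b11⊕b14⊕b15 = 0⊕0⊕0⊕1⊕1⊕1⊕1⊕1 = 1
s4: b4⊕b5⊕b6⊕b7⊕b12⊕b13⊕b14⊕b15 = 0⊕0⊕0⊕1⊕0⊕0⊕1⊕1 = 1
s8: b8⊕b9⊕b10⊕b11⊕b12⊕b13⊕b14⊕b15 = 0⊕0⊕1⊕1⊕0⊕0⊕1⊕1 = 0
Syndrome (s8...s1) = 0111 → position 7.
Flip bit 7: corrected codeword = 000000000110011
Data bits at positions 3,5,6,7,9,10,11,12,13,14,15: 00000110011

00000110011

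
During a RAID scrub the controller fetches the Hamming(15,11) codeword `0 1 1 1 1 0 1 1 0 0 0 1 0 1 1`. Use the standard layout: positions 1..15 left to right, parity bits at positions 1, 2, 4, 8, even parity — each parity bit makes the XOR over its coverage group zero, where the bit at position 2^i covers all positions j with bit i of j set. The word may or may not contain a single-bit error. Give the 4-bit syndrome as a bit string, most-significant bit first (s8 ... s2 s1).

0010

s1: b1⊕b3⊕b5⊕b7⊕b9⊕b11⊕b13⊕b15 = 0⊕1⊕1⊕1⊕0⊕0⊕0⊕1 = 0
s2: b2⊕b3⊕b6⊕b7⊕b10⊕b11⊕b14⊕b15 = 1⊕1⊕0⊕1⊕0⊕0⊕1⊕1 = 1
s4: b4⊕b5⊕b6⊕b7⊕b12⊕b13⊕b14⊕b15 = 1⊕1⊕0⊕1⊕1⊕0⊕1⊕1 = 0
s8: b8⊕b9⊕b10⊕b11⊕b12⊕b13⊕b14⊕b15 = 1⊕0⊕0⊕0⊕1⊕0⊕1⊕1 = 0
Syndrome (s8...s1) = 0010 → position 2.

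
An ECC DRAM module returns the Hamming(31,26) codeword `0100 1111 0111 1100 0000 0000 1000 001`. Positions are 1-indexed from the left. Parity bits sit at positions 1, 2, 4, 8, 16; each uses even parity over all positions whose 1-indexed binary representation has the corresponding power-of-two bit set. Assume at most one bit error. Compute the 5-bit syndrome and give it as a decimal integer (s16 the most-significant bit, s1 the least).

6

s1: b1⊕b3⊕b5⊕b7⊕b9⊕b11⊕b13⊕b15⊕b17⊕b19⊕b21⊕b23⊕b25⊕b27⊕b29⊕b31 = 0⊕0⊕1⊕1⊕0⊕1⊕1⊕0⊕0⊕0⊕0⊕0⊕1⊕0⊕0⊕1 = 0
s2: b2⊕b3⊕b6⊕b7⊕b10⊕b11⊕b14⊕b15⊕b18⊕b19⊕b22⊕b23⊕b26⊕b27⊕b30⊕b31 = 1⊕0⊕1⊕1⊕1⊕1⊕1⊕0⊕0⊕0⊕0⊕0⊕0⊕0⊕0⊕1 = 1
s4: b4⊕b5⊕b6⊕b7⊕b12⊕b13⊕b14⊕b15⊕b20⊕b21⊕b22⊕b23⊕b28⊕b29⊕b30⊕b31 = 0⊕1⊕1⊕1⊕1⊕1⊕1⊕0⊕0⊕0⊕0⊕0⊕0⊕0⊕0⊕1 = 1
s8: b8⊕b9⊕b10⊕b11⊕b12⊕b13⊕b14⊕b15⊕b24⊕b25⊕b26⊕b27⊕b28⊕b29⊕b30⊕b31 = 1⊕0⊕1⊕1⊕1⊕1⊕1⊕0⊕0⊕1⊕0⊕0⊕0⊕0⊕0⊕1 = 0
s16: b16⊕b17⊕b18⊕b19⊕b20⊕b21⊕b22⊕b23⊕b24⊕b25⊕b26⊕b27⊕b28⊕b29⊕b30⊕b31 = 0⊕0⊕0⊕0⊕0⊕0⊕0⊕0⊕0⊕1⊕0⊕0⊕0⊕0⊕0⊕1 = 0
Syndrome (s16...s1) = 00110 → position 6.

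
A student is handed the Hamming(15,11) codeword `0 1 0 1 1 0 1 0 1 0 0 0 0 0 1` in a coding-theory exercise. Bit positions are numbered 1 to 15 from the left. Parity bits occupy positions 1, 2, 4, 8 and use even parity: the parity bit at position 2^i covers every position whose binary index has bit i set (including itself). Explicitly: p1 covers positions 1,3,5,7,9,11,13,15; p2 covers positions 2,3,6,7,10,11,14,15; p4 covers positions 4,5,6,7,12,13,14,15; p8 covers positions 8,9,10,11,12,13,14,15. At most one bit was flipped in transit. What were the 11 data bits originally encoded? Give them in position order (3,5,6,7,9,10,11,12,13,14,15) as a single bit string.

01011000001

s1: b1⊕b3⊕b5⊕b7⊕b9⊕b11⊕b13⊕b15 = 0⊕0⊕1⊕1⊕1⊕0⊕0⊕1 = 0
s2: b2⊕b3⊕b6⊕b7⊕b10⊕b11⊕b14⊕b15 = 1⊕0⊕0⊕1⊕0⊕0⊕0⊕1 = 1
s4: b4⊕b5⊕b6⊕b7⊕b12⊕b13⊕b14⊕b15 = 1⊕1⊕0⊕1⊕0⊕0⊕0⊕1 = 0
s8: b8⊕b9⊕b10⊕b11⊕b12⊕b13⊕b14⊕b15 = 0⊕1⊕0⊕0⊕0⊕0⊕0⊕1 = 0
Syndrome (s8...s1) = 0010 → position 2.
Flip bit 2: corrected codeword = 000110101000001
Data bits at positions 3,5,6,7,9,10,11,12,13,14,15: 01011000001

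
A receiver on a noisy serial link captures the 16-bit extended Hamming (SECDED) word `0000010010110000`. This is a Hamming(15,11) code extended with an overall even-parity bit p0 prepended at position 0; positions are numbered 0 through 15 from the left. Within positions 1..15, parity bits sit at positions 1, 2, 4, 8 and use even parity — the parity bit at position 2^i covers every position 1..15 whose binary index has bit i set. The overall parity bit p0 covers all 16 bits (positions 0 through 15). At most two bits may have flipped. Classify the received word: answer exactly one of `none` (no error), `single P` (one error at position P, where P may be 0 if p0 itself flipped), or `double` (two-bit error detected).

double

s1: b1⊕b3⊕b5⊕b7⊕b9⊕b11⊕b13⊕b15 = 0⊕0⊕1⊕0⊕0⊕1⊕0⊕0 = 0
s2: b2⊕b3⊕b6⊕b7⊕b10⊕b11⊕b14⊕b15 = 0⊕0⊕0⊕0⊕1⊕1⊕0⊕0 = 0
s4: b4⊕b5⊕b6⊕b7⊕b12⊕b13⊕b14⊕b15 = 0⊕1⊕0⊕0⊕0⊕0⊕0⊕0 = 1
s8: b8⊕b9⊕b10⊕b11⊕b12⊕b13⊕b14⊕b15 = 1⊕0⊕1⊕1⊕0⊕0⊕0⊕0 = 1
Syndrome (s8...s1) = 1100 → position 12.
Overall parity (XOR of all 16 bits, including p0): 0⊕0⊕0⊕0⊕0⊕1⊕0⊕0⊕1⊕0⊕1⊕1⊕0⊕0⊕0⊕0 = 0
Overall=0, syndrome position=12 → double-bit error detected (uncorrectable).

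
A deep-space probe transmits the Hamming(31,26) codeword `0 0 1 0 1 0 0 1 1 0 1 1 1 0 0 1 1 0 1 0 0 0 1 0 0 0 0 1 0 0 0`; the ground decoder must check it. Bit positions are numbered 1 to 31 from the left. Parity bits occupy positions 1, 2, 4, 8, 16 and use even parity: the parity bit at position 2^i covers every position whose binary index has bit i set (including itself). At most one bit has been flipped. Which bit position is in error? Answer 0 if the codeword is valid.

20

s1: b1⊕b3⊕b5⊕b7⊕b9⊕b11⊕b13⊕b15⊕b17⊕b19⊕b21⊕b23⊕b25⊕b27⊕b29⊕b31 = 0⊕1⊕1⊕0⊕1⊕1⊕1⊕0⊕1⊕1⊕0⊕1⊕0⊕0⊕0⊕0 = 0
s2: b2⊕b3⊕b6⊕b7⊕b10⊕b11⊕b14⊕b15⊕b18⊕b19⊕b22⊕b23⊕b26⊕b27⊕b30⊕b31 = 0⊕1⊕0⊕0⊕0⊕1⊕0⊕0⊕0⊕1⊕0⊕1⊕0⊕0⊕0⊕0 = 0
s4: b4⊕b5⊕b6⊕b7⊕b12⊕b13⊕b14⊕b15⊕b20⊕b21⊕b22⊕b23⊕b28⊕b29⊕b30⊕b31 = 0⊕1⊕0⊕0⊕1⊕1⊕0⊕0⊕0⊕0⊕0⊕1⊕1⊕0⊕0⊕0 = 1
s8: b8⊕b9⊕b10⊕b11⊕b12⊕b13⊕b14⊕b15⊕b24⊕b25⊕b26⊕b27⊕b28⊕b29⊕b30⊕b31 = 1⊕1⊕0⊕1⊕1⊕1⊕0⊕0⊕0⊕0⊕0⊕0⊕1⊕0⊕0⊕0 = 0
s16: b16⊕b17⊕b18⊕b19⊕b20⊕b21⊕b22⊕b23⊕b24⊕b25⊕b26⊕b27⊕b28⊕b29⊕b30⊕b31 = 1⊕1⊕0⊕1⊕0⊕0⊕0⊕1⊕0⊕0⊕0⊕0⊕1⊕0⊕0⊕0 = 1
Syndrome (s16...s1) = 10100 → position 20.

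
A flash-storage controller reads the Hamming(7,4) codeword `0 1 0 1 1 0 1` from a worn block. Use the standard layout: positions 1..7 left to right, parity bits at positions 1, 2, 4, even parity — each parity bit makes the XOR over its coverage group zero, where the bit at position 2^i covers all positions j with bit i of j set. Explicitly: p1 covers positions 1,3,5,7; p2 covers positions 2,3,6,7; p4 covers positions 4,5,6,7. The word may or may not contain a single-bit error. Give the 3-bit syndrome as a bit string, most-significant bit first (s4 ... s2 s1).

100

s1: b1⊕b3⊕b5⊕b7 = 0⊕0⊕1⊕1 = 0
s2: b2⊕b3⊕b6⊕b7 = 1⊕0⊕0⊕1 = 0
s4: b4⊕b5⊕b6⊕b7 = 1⊕1⊕0⊕1 = 1
Syndrome (s4...s1) = 100 → position 4.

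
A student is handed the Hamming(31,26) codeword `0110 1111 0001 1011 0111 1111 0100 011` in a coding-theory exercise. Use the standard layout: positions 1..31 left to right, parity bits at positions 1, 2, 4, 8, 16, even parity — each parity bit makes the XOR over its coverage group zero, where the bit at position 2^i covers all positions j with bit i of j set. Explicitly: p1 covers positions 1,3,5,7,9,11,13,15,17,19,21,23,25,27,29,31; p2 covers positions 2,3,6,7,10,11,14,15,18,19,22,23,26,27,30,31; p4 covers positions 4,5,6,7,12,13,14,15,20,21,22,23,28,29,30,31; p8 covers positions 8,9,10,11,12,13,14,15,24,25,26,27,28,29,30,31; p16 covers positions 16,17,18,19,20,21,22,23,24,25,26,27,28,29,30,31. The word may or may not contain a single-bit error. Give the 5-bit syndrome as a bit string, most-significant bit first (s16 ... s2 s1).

10001

s1: b1⊕b3⊕b5⊕b7⊕b9⊕b11⊕b13⊕b15⊕b17⊕b19⊕b21⊕b23⊕b25⊕b27⊕b29⊕b31 = 0⊕1⊕1⊕1⊕0⊕0⊕1⊕1⊕0⊕1⊕1⊕1⊕0⊕0⊕0⊕1 = 1
s2: b2⊕b3⊕b6⊕b7⊕b10⊕b11⊕b14⊕b15⊕b18⊕b19⊕b22⊕b23⊕b26⊕b27⊕b30⊕b31 = 1⊕1⊕1⊕1⊕0⊕0⊕0⊕1⊕1⊕1⊕1⊕1⊕1⊕0⊕1⊕1 = 0
s4: b4⊕b5⊕b6⊕b7⊕b12⊕b13⊕b14⊕b15⊕b20⊕b21⊕b22⊕b23⊕b28⊕b29⊕b30⊕b31 = 0⊕1⊕1⊕1⊕1⊕1⊕0⊕1⊕1⊕1⊕1⊕1⊕0⊕0⊕1⊕1 = 0
s8: b8⊕b9⊕b10⊕b11⊕b12⊕b13⊕b14⊕b15⊕b24⊕b25⊕b26⊕b27⊕b28⊕b29⊕b30⊕b31 = 1⊕0⊕0⊕0⊕1⊕1⊕0⊕1⊕1⊕0⊕1⊕0⊕0⊕0⊕1⊕1 = 0
s16: b16⊕b17⊕b18⊕b19⊕b20⊕b21⊕b22⊕b23⊕b24⊕b25⊕b26⊕b27⊕b28⊕b29⊕b30⊕b31 = 1⊕0⊕1⊕1⊕1⊕1⊕1⊕1⊕1⊕0⊕1⊕0⊕0⊕0⊕1⊕1 = 1
Syndrome (s16...s1) = 10001 → position 17.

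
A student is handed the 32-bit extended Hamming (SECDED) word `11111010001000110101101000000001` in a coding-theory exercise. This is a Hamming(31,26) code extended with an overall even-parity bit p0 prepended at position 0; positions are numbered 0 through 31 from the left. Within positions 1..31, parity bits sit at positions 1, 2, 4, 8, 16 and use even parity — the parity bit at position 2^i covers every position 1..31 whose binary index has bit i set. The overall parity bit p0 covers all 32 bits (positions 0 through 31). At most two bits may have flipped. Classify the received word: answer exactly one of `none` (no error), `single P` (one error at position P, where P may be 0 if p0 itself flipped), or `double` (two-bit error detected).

s1: b1⊕b3⊕b5⊕b7⊕b9⊕b11⊕b13⊕b15⊕b17⊕b19⊕b21⊕b23⊕b25⊕b27⊕b29⊕b31 = 1⊕1⊕0⊕0⊕0⊕0⊕0⊕1⊕1⊕1⊕0⊕0⊕0⊕0⊕0⊕1 = 0
s2: b2⊕b3⊕b6⊕b7⊕b10⊕b11⊕b14⊕b15⊕b18⊕b19⊕b22⊕b23⊕b26⊕b27⊕b30⊕b31 = 1⊕1⊕1⊕0⊕1⊕0⊕1⊕1⊕0⊕1⊕1⊕0⊕0⊕0⊕0⊕1 = 1
s4: b4⊕b5⊕b6⊕b7⊕b12⊕b13⊕b14⊕b15⊕b20⊕b21⊕b22⊕b23⊕b28⊕b29⊕b30⊕b31 = 1⊕0⊕1⊕0⊕0⊕0⊕1⊕1⊕1⊕0⊕1⊕0⊕0⊕0⊕0⊕1 = 1
s8: b8⊕b9⊕b10⊕b11⊕b12⊕b13⊕b14⊕b15⊕b24⊕b25⊕b26⊕b27⊕b28⊕b29⊕b30⊕b31 = 0⊕0⊕1⊕0⊕0⊕0⊕1⊕1⊕0⊕0⊕0⊕0⊕0⊕0⊕0⊕1 = 0
s16: b16⊕b17⊕b18⊕b19⊕b20⊕b21⊕b22⊕b23⊕b24⊕b25⊕b26⊕b27⊕b28⊕b29⊕b30⊕b31 = 0⊕1⊕0⊕1⊕1⊕0⊕1⊕0⊕0⊕0⊕0⊕0⊕0⊕0⊕0⊕1 = 1
Syndrome (s16...s1) = 10110 → position 22.
Overall parity (XOR of all 32 bits, including p0): 1⊕1⊕1⊕1⊕1⊕0⊕1⊕0⊕0⊕0⊕1⊕0⊕0⊕0⊕1⊕1⊕0⊕1⊕0⊕1⊕1⊕0⊕1⊕0⊕0⊕0⊕0⊕0⊕0⊕0⊕0⊕1 = 0
Overall=0, syndrome position=22 → double-bit error detected (uncorrectable).

double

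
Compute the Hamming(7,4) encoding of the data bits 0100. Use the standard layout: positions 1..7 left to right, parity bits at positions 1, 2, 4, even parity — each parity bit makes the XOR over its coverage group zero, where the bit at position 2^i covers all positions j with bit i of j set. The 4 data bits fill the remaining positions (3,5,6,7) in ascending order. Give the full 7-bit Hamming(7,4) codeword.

Place data bits at non-power-of-two positions: b3=0, b5=1, b6=0, b7=0.
p1 = XOR of data positions {3,5,7} = 0⊕1⊕0 = 1
p2 = XOR of data positions {3,6,7} = 0⊕0⊕0 = 0
p4 = XOR of data positions {5,6,7} = 1⊕0⊕0 = 1
Codeword b1..b7 = 1001100

1001100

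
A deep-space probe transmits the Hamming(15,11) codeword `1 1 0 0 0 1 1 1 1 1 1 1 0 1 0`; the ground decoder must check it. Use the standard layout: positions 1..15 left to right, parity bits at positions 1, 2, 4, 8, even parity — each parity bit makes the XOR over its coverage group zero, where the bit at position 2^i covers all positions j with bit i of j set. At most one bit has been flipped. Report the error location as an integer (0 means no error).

0

s1: b1⊕b3⊕b5⊕b7⊕b9⊕b11⊕b13⊕b15 = 1⊕0⊕0⊕1⊕1⊕1⊕0⊕0 = 0
s2: b2⊕b3⊕b6⊕b7⊕b10⊕b11⊕b14⊕b15 = 1⊕0⊕1⊕1⊕1⊕1⊕1⊕0 = 0
s4: b4⊕b5⊕b6⊕b7⊕b12⊕b13⊕b14⊕b15 = 0⊕0⊕1⊕1⊕1⊕0⊕1⊕0 = 0
s8: b8⊕b9⊕b10⊕b11⊕b12⊕b13⊕b14⊕b15 = 1⊕1⊕1⊕1⊕1⊕0⊕1⊕0 = 0
Syndrome (s8...s1) = 0000 → position 0 (no error).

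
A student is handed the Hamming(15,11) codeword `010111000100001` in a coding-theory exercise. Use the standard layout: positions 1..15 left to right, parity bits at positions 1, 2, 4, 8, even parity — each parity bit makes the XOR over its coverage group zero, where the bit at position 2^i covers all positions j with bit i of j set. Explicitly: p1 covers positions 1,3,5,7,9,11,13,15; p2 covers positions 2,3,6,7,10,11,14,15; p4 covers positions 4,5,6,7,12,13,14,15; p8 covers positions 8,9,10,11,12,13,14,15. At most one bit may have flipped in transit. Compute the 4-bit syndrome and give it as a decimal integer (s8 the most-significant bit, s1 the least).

s1: b1⊕b3⊕b5⊕b7⊕b9⊕b11⊕b13⊕b15 = 0⊕0⊕1⊕0⊕0⊕0⊕0⊕1 = 0
s2: b2⊕b3⊕b6⊕b7⊕b10⊕b11⊕b14⊕b15 = 1⊕0⊕1⊕0⊕1⊕0⊕0⊕1 = 0
s4: b4⊕b5⊕b6⊕b7⊕b12⊕b13⊕b14⊕b15 = 1⊕1⊕1⊕0⊕0⊕0⊕0⊕1 = 0
s8: b8⊕b9⊕b10⊕b11⊕b12⊕b13⊕b14⊕b15 = 0⊕0⊕1⊕0⊕0⊕0⊕0⊕1 = 0
Syndrome (s8...s1) = 0000 → position 0 (no error).

0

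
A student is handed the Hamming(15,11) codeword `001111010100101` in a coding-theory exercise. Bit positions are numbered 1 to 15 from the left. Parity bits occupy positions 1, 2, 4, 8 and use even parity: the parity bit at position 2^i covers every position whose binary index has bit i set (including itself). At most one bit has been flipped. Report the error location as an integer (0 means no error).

4

s1: b1⊕b3⊕b5⊕b7⊕b9⊕b11⊕b13⊕b15 = 0⊕1⊕1⊕0⊕0⊕0⊕1⊕1 = 0
s2: b2⊕b3⊕b6⊕b7⊕b10⊕b11⊕b14⊕b15 = 0⊕1⊕1⊕0⊕1⊕0⊕0⊕1 = 0
s4: b4⊕b5⊕b6⊕b7⊕b12⊕b13⊕b14⊕b15 = 1⊕1⊕1⊕0⊕0⊕1⊕0⊕1 = 1
s8: b8⊕b9⊕b10⊕b11⊕b12⊕b13⊕b14⊕b15 = 1⊕0⊕1⊕0⊕0⊕1⊕0⊕1 = 0
Syndrome (s8...s1) = 0100 → position 4.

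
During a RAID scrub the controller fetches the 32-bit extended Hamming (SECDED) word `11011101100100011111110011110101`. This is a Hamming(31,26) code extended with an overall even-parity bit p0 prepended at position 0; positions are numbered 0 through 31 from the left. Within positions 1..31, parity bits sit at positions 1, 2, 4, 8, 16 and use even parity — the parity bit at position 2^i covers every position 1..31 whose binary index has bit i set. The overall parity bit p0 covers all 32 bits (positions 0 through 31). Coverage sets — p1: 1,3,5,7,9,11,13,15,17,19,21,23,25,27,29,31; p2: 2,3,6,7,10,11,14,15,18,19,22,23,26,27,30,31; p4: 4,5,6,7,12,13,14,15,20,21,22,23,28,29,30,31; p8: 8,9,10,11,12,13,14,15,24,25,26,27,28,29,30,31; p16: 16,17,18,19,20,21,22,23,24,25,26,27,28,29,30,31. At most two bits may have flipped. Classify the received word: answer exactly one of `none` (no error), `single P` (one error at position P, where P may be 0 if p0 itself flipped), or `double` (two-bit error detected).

single 11

s1: b1⊕b3⊕b5⊕b7⊕b9⊕b11⊕b13⊕b15⊕b17⊕b19⊕b21⊕b23⊕b25⊕b27⊕b29⊕b31 = 1⊕1⊕1⊕1⊕0⊕1⊕0⊕1⊕1⊕1⊕1⊕0⊕1⊕1⊕1⊕1 = 1
s2: b2⊕b3⊕b6⊕b7⊕b10⊕b11⊕b14⊕b15⊕b18⊕b19⊕b22⊕b23⊕b26⊕b27⊕b30⊕b31 = 0⊕1⊕0⊕1⊕0⊕1⊕0⊕1⊕1⊕1⊕0⊕0⊕1⊕1⊕0⊕1 = 1
s4: b4⊕b5⊕b6⊕b7⊕b12⊕b13⊕b14⊕b15⊕b20⊕b21⊕b22⊕b23⊕b28⊕b29⊕b30⊕b31 = 1⊕1⊕0⊕1⊕0⊕0⊕0⊕1⊕1⊕1⊕0⊕0⊕0⊕1⊕0⊕1 = 0
s8: b8⊕b9⊕b10⊕b11⊕b12⊕b13⊕b14⊕b15⊕b24⊕b25⊕b26⊕b27⊕b28⊕b29⊕b30⊕b31 = 1⊕0⊕0⊕1⊕0⊕0⊕0⊕1⊕1⊕1⊕1⊕1⊕0⊕1⊕0⊕1 = 1
s16: b16⊕b17⊕b18⊕b19⊕b20⊕b21⊕b22⊕b23⊕b24⊕b25⊕b26⊕b27⊕b28⊕b29⊕b30⊕b31 = 1⊕1⊕1⊕1⊕1⊕1⊕0⊕0⊕1⊕1⊕1⊕1⊕0⊕1⊕0⊕1 = 0
Syndrome (s16...s1) = 01011 → position 11.
Overall parity (XOR of all 32 bits, including p0): 1⊕1⊕0⊕1⊕1⊕1⊕0⊕1⊕1⊕0⊕0⊕1⊕0⊕0⊕0⊕1⊕1⊕1⊕1⊕1⊕1⊕1⊕0⊕0⊕1⊕1⊕1⊕1⊕0⊕1⊕0⊕1 = 1
Overall=1, syndrome position=11 → single-bit error at position 11.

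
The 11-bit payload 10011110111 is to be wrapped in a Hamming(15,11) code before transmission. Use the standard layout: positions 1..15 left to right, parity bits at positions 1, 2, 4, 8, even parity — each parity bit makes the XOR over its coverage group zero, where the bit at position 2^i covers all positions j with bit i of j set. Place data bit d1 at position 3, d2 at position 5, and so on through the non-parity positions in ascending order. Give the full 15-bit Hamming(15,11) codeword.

001000101110111

Place data bits at non-power-of-two positions: b3=1, b5=0, b6=0, b7=1, b9=1, b10=1, b11=1, b12=0, b13=1, b14=1, b15=1.
p1 = XOR of data positions {3,5,7,9,11,13,15} = 1⊕0⊕1⊕1⊕1⊕1⊕1 = 0
p2 = XOR of data positions {3,6,7,10,11,14,15} = 1⊕0⊕1⊕1⊕1⊕1⊕1 = 0
p4 = XOR of data positions {5,6,7,12,13,14,15} = 0⊕0⊕1⊕0⊕1⊕1⊕1 = 0
p8 = XOR of data positions {9,10,11,12,13,14,15} = 1⊕1⊕1⊕0⊕1⊕1⊕1 = 0
Codeword b1..b15 = 001000101110111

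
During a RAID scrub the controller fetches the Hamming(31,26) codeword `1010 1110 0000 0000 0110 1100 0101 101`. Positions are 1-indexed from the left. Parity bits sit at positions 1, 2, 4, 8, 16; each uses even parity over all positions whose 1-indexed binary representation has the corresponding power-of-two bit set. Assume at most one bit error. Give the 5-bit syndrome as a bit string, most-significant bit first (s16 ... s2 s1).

s1: b1⊕b3⊕b5⊕b7⊕b9⊕b11⊕b13⊕b15⊕b17⊕b19⊕b21⊕b23⊕b25⊕b27⊕b29⊕b31 = 1⊕1⊕1⊕1⊕0⊕0⊕0⊕0⊕0⊕1⊕1⊕0⊕0⊕0⊕1⊕1 = 0
s2: b2⊕b3⊕b6⊕b7⊕b10⊕b11⊕b14⊕b15⊕b18⊕b19⊕b22⊕b23⊕b26⊕b27⊕b30⊕b31 = 0⊕1⊕1⊕1⊕0⊕0⊕0⊕0⊕1⊕1⊕1⊕0⊕1⊕0⊕0⊕1 = 0
s4: b4⊕b5⊕b6⊕b7⊕b12⊕b13⊕b14⊕b15⊕b20⊕b21⊕b22⊕b23⊕b28⊕b29⊕b30⊕b31 = 0⊕1⊕1⊕1⊕0⊕0⊕0⊕0⊕0⊕1⊕1⊕0⊕1⊕1⊕0⊕1 = 0
s8: b8⊕b9⊕b10⊕b11⊕b12⊕b13⊕b14⊕b15⊕b24⊕b25⊕b26⊕b27⊕b28⊕b29⊕b30⊕b31 = 0⊕0⊕0⊕0⊕0⊕0⊕0⊕0⊕0⊕0⊕1⊕0⊕1⊕1⊕0⊕1 = 0
s16: b16⊕b17⊕b18⊕b19⊕b20⊕b21⊕b22⊕b23⊕b24⊕b25⊕b26⊕b27⊕b28⊕b29⊕b30⊕b31 = 0⊕0⊕1⊕1⊕0⊕1⊕1⊕0⊕0⊕0⊕1⊕0⊕1⊕1⊕0⊕1 = 0
Syndrome (s16...s1) = 00000 → position 0 (no error).

00000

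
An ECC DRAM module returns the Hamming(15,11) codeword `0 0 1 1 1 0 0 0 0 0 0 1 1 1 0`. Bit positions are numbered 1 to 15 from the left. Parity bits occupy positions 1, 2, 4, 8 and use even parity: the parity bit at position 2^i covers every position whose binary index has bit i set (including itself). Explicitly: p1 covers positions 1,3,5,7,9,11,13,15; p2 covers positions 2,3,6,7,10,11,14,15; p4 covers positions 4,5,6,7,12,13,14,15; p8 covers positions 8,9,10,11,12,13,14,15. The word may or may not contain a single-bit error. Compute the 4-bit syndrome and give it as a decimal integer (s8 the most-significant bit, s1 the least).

s1: b1⊕b3⊕b5⊕b7⊕b9⊕b11⊕b13⊕b15 = 0⊕1⊕1⊕0⊕0⊕0⊕1⊕0 = 1
s2: b2⊕b3⊕b6⊕b7⊕b10⊕b11⊕b14⊕b15 = 0⊕1⊕0⊕0⊕0⊕0⊕1⊕0 = 0
s4: b4⊕b5⊕b6⊕b7⊕b12⊕b13⊕b14⊕b15 = 1⊕1⊕0⊕0⊕1⊕1⊕1⊕0 = 1
s8: b8⊕b9⊕b10⊕b11⊕b12⊕b13⊕b14⊕b15 = 0⊕0⊕0⊕0⊕1⊕1⊕1⊕0 = 1
Syndrome (s8...s1) = 1101 → position 13.

13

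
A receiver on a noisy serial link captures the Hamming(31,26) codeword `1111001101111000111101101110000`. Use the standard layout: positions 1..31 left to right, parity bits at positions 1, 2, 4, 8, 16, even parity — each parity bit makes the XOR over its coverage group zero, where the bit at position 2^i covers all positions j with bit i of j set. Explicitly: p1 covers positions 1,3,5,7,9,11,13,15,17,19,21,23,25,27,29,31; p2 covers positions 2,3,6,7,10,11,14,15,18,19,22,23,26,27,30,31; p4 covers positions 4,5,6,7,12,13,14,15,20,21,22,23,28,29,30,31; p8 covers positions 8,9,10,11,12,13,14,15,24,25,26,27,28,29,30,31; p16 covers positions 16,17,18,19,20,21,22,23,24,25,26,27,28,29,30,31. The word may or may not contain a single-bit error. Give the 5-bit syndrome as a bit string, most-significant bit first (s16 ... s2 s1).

10110

s1: b1⊕b3⊕b5⊕b7⊕b9⊕b11⊕b13⊕b15⊕b17⊕b19⊕b21⊕b23⊕b25⊕b27⊕b29⊕b31 = 1⊕1⊕0⊕1⊕0⊕1⊕1⊕0⊕1⊕1⊕0⊕1⊕1⊕1⊕0⊕0 = 0
s2: b2⊕b3⊕b6⊕b7⊕b10⊕b11⊕b14⊕b15⊕b18⊕b19⊕b22⊕b23⊕b26⊕b27⊕b30⊕b31 = 1⊕1⊕0⊕1⊕1⊕1⊕0⊕0⊕1⊕1⊕1⊕1⊕1⊕1⊕0⊕0 = 1
s4: b4⊕b5⊕b6⊕b7⊕b12⊕b13⊕b14⊕b15⊕b20⊕b21⊕b22⊕b23⊕b28⊕b29⊕b30⊕b31 = 1⊕0⊕0⊕1⊕1⊕1⊕0⊕0⊕1⊕0⊕1⊕1⊕0⊕0⊕0⊕0 = 1
s8: b8⊕b9⊕b10⊕b11⊕b12⊕b13⊕b14⊕b15⊕b24⊕b25⊕b26⊕b27⊕b28⊕b29⊕b30⊕b31 = 1⊕0⊕1⊕1⊕1⊕1⊕0⊕0⊕0⊕1⊕1⊕1⊕0⊕0⊕0⊕0 = 0
s16: b16⊕b17⊕b18⊕b19⊕b20⊕b21⊕b22⊕b23⊕b24⊕b25⊕b26⊕b27⊕b28⊕b29⊕b30⊕b31 = 0⊕1⊕1⊕1⊕1⊕0⊕1⊕1⊕0⊕1⊕1⊕1⊕0⊕0⊕0⊕0 = 1
Syndrome (s16...s1) = 10110 → position 22.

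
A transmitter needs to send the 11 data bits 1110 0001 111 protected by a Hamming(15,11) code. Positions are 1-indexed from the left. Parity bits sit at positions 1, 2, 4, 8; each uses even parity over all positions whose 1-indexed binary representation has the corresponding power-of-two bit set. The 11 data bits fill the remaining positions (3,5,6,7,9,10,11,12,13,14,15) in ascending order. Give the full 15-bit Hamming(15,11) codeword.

Place data bits at non-power-of-two positions: b3=1, b5=1, b6=1, b7=0, b9=0, b10=0, b11=0, b12=1, b13=1, b14=1, b15=1.
p1 = XOR of data positions {3,5,7,9,11,13,15} = 1⊕1⊕0⊕0⊕0⊕1⊕1 = 0
p2 = XOR of data positions {3,6,7,10,11,14,15} = 1⊕1⊕0⊕0⊕0⊕1⊕1 = 0
p4 = XOR of data positions {5,6,7,12,13,14,15} = 1⊕1⊕0⊕1⊕1⊕1⊕1 = 0
p8 = XOR of data positions {9,10,11,12,13,14,15} = 0⊕0⊕0⊕1⊕1⊕1⊕1 = 0
Codeword b1..b15 = 001011000001111

001011000001111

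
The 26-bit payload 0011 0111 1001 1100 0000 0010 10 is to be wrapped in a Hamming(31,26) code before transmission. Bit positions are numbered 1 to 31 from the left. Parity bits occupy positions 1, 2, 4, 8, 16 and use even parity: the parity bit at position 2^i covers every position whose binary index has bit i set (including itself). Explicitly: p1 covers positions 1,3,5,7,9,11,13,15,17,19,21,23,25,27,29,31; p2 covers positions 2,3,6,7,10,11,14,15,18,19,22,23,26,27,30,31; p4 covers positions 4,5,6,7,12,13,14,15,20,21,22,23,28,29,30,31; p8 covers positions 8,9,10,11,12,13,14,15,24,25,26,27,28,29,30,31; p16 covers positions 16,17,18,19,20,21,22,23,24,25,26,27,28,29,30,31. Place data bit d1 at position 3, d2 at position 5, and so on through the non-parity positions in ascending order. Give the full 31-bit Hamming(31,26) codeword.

Place data bits at non-power-of-two positions: b3=0, b5=0, b6=1, b7=1, b9=0, b10=1, b11=1, b12=1, b13=1, b14=0, b15=0, b17=1, b18=1, b19=1, b20=0, b21=0, b22=0, b23=0, b24=0, b25=0, b26=0, b27=0, b28=1, b29=0, b30=1, b31=0.
p1 = XOR of data positions {3,5,7,9,11,13,15,17,19,21,23,25,27,29,31} = 0⊕0⊕1⊕0⊕1⊕1⊕0⊕1⊕1⊕0⊕0⊕0⊕0⊕0⊕0 = 1
p2 = XOR of data positions {3,6,7,10,11,14,15,18,19,22,23,26,27,30,31} = 0⊕1⊕1⊕1⊕1⊕0⊕0⊕1⊕1⊕0⊕0⊕0⊕0⊕1⊕0 = 1
p4 = XOR of data positions {5,6,7,12,13,14,15,20,21,22,23,28,29,30,31} = 0⊕1⊕1⊕1⊕1⊕0⊕0⊕0⊕0⊕0⊕0⊕1⊕0⊕1⊕0 = 0
p8 = XOR of data positions {9,10,11,12,13,14,15,24,25,26,27,28,29,30,31} = 0⊕1⊕1⊕1⊕1⊕0⊕0⊕0⊕0⊕0⊕0⊕1⊕0⊕1⊕0 = 0
p16 = XOR of data positions {17,18,19,20,21,22,23,24,25,26,27,28,29,30,31} = 1⊕1⊕1⊕0⊕0⊕0⊕0⊕0⊕0⊕0⊕0⊕1⊕0⊕1⊕0 = 1
Codeword b1..b31 = 1100011001111001111000000001010

1100011001111001111000000001010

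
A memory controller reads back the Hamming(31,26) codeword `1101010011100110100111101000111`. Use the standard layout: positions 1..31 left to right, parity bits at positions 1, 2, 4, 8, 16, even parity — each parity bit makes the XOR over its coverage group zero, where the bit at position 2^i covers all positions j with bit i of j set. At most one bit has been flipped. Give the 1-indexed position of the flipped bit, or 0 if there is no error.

28

s1: b1⊕b3⊕b5⊕b7⊕b9⊕b11⊕b13⊕b15⊕b17⊕b19⊕b21⊕b23⊕b25⊕b27⊕b29⊕b31 = 1⊕0⊕0⊕0⊕1⊕1⊕0⊕1⊕1⊕0⊕1⊕1⊕1⊕0⊕1⊕1 = 0
s2: b2⊕b3⊕b6⊕b7⊕b10⊕b11⊕b14⊕b15⊕b18⊕b19⊕b22⊕b23⊕b26⊕b27⊕b30⊕b31 = 1⊕0⊕1⊕0⊕1⊕1⊕1⊕1⊕0⊕0⊕1⊕1⊕0⊕0⊕1⊕1 = 0
s4: b4⊕b5⊕b6⊕b7⊕b12⊕b13⊕b14⊕b15⊕b20⊕b21⊕b22⊕b23⊕b28⊕b29⊕b30⊕b31 = 1⊕0⊕1⊕0⊕0⊕0⊕1⊕1⊕1⊕1⊕1⊕1⊕0⊕1⊕1⊕1 = 1
s8: b8⊕b9⊕b10⊕b11⊕b12⊕b13⊕b14⊕b15⊕b24⊕b25⊕b26⊕b27⊕b28⊕b29⊕b30⊕b31 = 0⊕1⊕1⊕1⊕0⊕0⊕1⊕1⊕0⊕1⊕0⊕0⊕0⊕1⊕1⊕1 = 1
s16: b16⊕b17⊕b18⊕b19⊕b20⊕b21⊕b22⊕b23⊕b24⊕b25⊕b26⊕b27⊕b28⊕b29⊕b30⊕b31 = 0⊕1⊕0⊕0⊕1⊕1⊕1⊕1⊕0⊕1⊕0⊕0⊕0⊕1⊕1⊕1 = 1
Syndrome (s16...s1) = 11100 → position 28.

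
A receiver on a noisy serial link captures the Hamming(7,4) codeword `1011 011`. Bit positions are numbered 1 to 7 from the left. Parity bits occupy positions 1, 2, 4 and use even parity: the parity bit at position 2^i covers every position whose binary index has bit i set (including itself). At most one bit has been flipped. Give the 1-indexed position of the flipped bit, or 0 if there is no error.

7

s1: b1⊕b3⊕b5⊕b7 = 1⊕1⊕0⊕1 = 1
s2: b2⊕b3⊕b6⊕b7 = 0⊕1⊕1⊕1 = 1
s4: b4⊕b5⊕b6⊕b7 = 1⊕0⊕1⊕1 = 1
Syndrome (s4...s1) = 111 → position 7.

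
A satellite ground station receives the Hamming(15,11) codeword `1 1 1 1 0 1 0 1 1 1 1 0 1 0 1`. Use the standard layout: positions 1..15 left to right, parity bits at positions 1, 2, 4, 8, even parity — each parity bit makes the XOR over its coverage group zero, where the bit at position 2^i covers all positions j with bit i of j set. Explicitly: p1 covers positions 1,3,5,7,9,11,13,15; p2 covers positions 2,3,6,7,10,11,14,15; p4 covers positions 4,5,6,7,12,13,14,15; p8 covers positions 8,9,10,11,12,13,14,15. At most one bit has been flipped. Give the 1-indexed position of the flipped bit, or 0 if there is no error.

0

s1: b1⊕b3⊕b5⊕b7⊕b9⊕b11⊕b13⊕b15 = 1⊕1⊕0⊕0⊕1⊕1⊕1⊕1 = 0
s2: b2⊕b3⊕b6⊕b7⊕b10⊕b11⊕b14⊕b15 = 1⊕1⊕1⊕0⊕1⊕1⊕0⊕1 = 0
s4: b4⊕b5⊕b6⊕b7⊕b12⊕b13⊕b14⊕b15 = 1⊕0⊕1⊕0⊕0⊕1⊕0⊕1 = 0
s8: b8⊕b9⊕b10⊕b11⊕b12⊕b13⊕b14⊕b15 = 1⊕1⊕1⊕1⊕0⊕1⊕0⊕1 = 0
Syndrome (s8...s1) = 0000 → position 0 (no error).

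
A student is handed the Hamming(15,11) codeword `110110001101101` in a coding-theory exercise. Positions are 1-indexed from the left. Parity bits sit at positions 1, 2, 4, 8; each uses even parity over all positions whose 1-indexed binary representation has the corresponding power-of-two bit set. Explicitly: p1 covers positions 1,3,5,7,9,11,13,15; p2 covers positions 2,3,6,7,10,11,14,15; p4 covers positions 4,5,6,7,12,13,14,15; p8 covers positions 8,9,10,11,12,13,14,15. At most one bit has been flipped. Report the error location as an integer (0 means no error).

15

s1: b1⊕b3⊕b5⊕b7⊕b9⊕b11⊕b13⊕b15 = 1⊕0⊕1⊕0⊕1⊕0⊕1⊕1 = 1
s2: b2⊕b3⊕b6⊕b7⊕b10⊕b11⊕b14⊕b15 = 1⊕0⊕0⊕0⊕1⊕0⊕0⊕1 = 1
s4: b4⊕b5⊕b6⊕b7⊕b12⊕b13⊕b14⊕b15 = 1⊕1⊕0⊕0⊕1⊕1⊕0⊕1 = 1
s8: b8⊕b9⊕b10⊕b11⊕b12⊕b13⊕b14⊕b15 = 0⊕1⊕1⊕0⊕1⊕1⊕0⊕1 = 1
Syndrome (s8...s1) = 1111 → position 15.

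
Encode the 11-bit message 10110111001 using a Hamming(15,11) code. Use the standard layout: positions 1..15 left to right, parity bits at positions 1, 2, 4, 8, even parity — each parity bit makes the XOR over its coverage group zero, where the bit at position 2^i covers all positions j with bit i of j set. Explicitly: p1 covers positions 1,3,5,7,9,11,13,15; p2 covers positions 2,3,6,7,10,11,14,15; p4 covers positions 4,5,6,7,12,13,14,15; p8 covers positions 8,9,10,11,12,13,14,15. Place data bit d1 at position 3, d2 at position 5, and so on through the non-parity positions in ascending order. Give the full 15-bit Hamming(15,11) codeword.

Place data bits at non-power-of-two positions: b3=1, b5=0, b6=1, b7=1, b9=0, b10=1, b11=1, b12=1, b13=0, b14=0, b15=1.
p1 = XOR of data positions {3,5,7,9,11,13,15} = 1⊕0⊕1⊕0⊕1⊕0⊕1 = 0
p2 = XOR of data positions {3,6,7,10,11,14,15} = 1⊕1⊕1⊕1⊕1⊕0⊕1 = 0
p4 = XOR of data positions {5,6,7,12,13,14,15} = 0⊕1⊕1⊕1⊕0⊕0⊕1 = 0
p8 = XOR of data positions {9,10,11,12,13,14,15} = 0⊕1⊕1⊕1⊕0⊕0⊕1 = 0
Codeword b1..b15 = 001001100111001

001001100111001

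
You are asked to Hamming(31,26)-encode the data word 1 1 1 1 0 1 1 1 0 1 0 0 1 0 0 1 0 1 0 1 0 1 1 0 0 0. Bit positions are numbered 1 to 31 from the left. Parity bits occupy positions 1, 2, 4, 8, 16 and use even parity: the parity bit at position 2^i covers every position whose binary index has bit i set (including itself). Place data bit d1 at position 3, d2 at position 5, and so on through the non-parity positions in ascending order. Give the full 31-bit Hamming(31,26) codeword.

0110111101110100010010101011000

Place data bits at non-power-of-two positions: b3=1, b5=1, b6=1, b7=1, b9=0, b10=1, b11=1, b12=1, b13=0, b14=1, b15=0, b17=0, b18=1, b19=0, b20=0, b21=1, b22=0, b23=1, b24=0, b25=1, b26=0, b27=1, b28=1, b29=0, b30=0, b31=0.
p1 = XOR of data positions {3,5,7,9,11,13,15,17,19,21,23,25,27,29,31} = 1⊕1⊕1⊕0⊕1⊕0⊕0⊕0⊕0⊕1⊕1⊕1⊕1⊕0⊕0 = 0
p2 = XOR of data positions {3,6,7,10,11,14,15,18,19,22,23,26,27,30,31} = 1⊕1⊕1⊕1⊕1⊕1⊕0⊕1⊕0⊕0⊕1⊕0⊕1⊕0⊕0 = 1
p4 = XOR of data positions {5,6,7,12,13,14,15,20,21,22,23,28,29,30,31} = 1⊕1⊕1⊕1⊕0⊕1⊕0⊕0⊕1⊕0⊕1⊕1⊕0⊕0⊕0 = 0
p8 = XOR of data positions {9,10,11,12,13,14,15,24,25,26,27,28,29,30,31} = 0⊕1⊕1⊕1⊕0⊕1⊕0⊕0⊕1⊕0⊕1⊕1⊕0⊕0⊕0 = 1
p16 = XOR of data positions {17,18,19,20,21,22,23,24,25,26,27,28,29,30,31} = 0⊕1⊕0⊕0⊕1⊕0⊕1⊕0⊕1⊕0⊕1⊕1⊕0⊕0⊕0 = 0
Codeword b1..b31 = 0110111101110100010010101011000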